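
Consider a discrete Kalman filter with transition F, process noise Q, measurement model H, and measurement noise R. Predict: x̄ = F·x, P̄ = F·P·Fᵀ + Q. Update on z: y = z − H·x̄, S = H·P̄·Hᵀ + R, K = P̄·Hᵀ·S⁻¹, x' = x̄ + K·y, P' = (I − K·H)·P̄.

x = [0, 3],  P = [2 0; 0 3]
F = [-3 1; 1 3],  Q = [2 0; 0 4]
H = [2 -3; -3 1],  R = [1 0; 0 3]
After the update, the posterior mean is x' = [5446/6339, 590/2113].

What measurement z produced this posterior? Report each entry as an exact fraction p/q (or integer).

x̄ = F·x = [3, 9]
P̄ = F·P·Fᵀ + Q = [23 3; 3 33]
S = H·P̄·Hᵀ + R = [354 -204; -204 225]
K = P̄·Hᵀ·S⁻¹ = [-571/4226 -2636/6339; -1781/4226 -582/2113]
x' − x̄ = [-13571/6339, -18427/2113] = K·y
y = (KᵀK)⁻¹·Kᵀ·(x' − x̄) = [22, -2]
z = y + H·x̄ = [22, -2] + [-21, 0] = [1, -2]

z = [1, -2]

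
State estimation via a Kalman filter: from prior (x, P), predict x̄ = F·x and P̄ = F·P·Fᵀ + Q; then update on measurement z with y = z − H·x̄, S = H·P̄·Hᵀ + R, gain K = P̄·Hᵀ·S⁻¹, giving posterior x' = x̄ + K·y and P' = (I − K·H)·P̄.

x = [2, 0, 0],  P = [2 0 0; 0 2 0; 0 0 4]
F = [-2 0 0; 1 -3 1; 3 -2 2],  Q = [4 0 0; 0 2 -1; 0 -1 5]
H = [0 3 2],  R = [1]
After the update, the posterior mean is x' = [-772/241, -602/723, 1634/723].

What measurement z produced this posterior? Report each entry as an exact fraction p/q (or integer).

z = [2]

x̄ = F·x = [-4, 2, 6]
P̄ = F·P·Fᵀ + Q = [12 -4 -12; -4 26 25; -12 25 47]
S = H·P̄·Hᵀ + R = [723]
K = P̄·Hᵀ·S⁻¹ = [-12/241; 128/723; 169/723]
x' − x̄ = [192/241, -2048/723, -2704/723] = K·y
y = (KᵀK)⁻¹·Kᵀ·(x' − x̄) = [-16]
z = y + H·x̄ = [-16] + [18] = [2]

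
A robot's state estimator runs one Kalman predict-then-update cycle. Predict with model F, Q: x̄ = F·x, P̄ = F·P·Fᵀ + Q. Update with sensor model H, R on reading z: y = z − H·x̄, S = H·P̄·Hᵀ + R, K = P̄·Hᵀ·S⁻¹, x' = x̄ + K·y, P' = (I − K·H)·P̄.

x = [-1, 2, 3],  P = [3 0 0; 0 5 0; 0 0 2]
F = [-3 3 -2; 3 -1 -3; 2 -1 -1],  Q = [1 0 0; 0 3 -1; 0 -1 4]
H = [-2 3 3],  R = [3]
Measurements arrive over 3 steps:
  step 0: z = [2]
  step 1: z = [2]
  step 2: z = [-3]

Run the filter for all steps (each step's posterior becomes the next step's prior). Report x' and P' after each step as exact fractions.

step 0: x̄ = F·x = [3, -14, -7]
step 0: P̄ = F·P·Fᵀ + Q = [81 -30 -29; -30 53 28; -29 28 23]
step 0: y = z − H·x̄ = [71]
step 0: S = H·P̄·Hᵀ + R = [2223]
step 0: K = P̄·Hᵀ·S⁻¹ = [-113/741; 101/741; 211/2223]
step 0: x' = x̄ + K·y = [-5800/741, -3203/741, -580/2223]
step 0: P' = (I − K·H)·P̄ = [7238/247 4003/247 2354/741; 4003/247 2890/247 -563/741; 2354/741 -563/741 6608/2223]
step 1: x̄ = F·x = [24533/2223, -4539/247, -24611/2223]
step 1: P̄ = F·P·Fᵀ + Q = [305549/2223 -17703/247 -136796/2223; -17703/247 36113/247 20446/247; -136796/2223 20446/247 126344/2223]
step 1: y = z − H·x̄ = [249898/2223]
step 1: S = H·P̄·Hᵀ + R = [12156842/2223]
step 1: K = P̄·Hᵀ·S⁻¹ = [-1499467/12156842; 1845747/12156842; 602333/6078421]
step 1: x' = x̄ + K·y = [-17199730/6078421, -7955616/6078421, 416461/6078421]
step 1: P' = (I − K·H)·P̄ = [659518503/12156842 373694805/12156842 32242365/6078421; 373694805/12156842 244893535/12156842 3041041/6078421; 32242365/6078421 3041041/6078421 19056202/6078421]
step 2: x̄ = F·x = [26899420/6078421, -44892957/6078421, -26860305/6078421]
step 2: P̄ = F·P·Fᵀ + Q = [1139320043/6078421 -903227716/6078421 -661440191/6078421; -903227716/6078421 1596820373/6078421 939838328/6078421; -661440191/6078421 939838328/6078421 1229153343/12156842]
step 2: y = z − H·x̄ = [250823363/6078421]
step 2: S = H·P̄·Hᵀ + R = [120342387247/12156842]
step 2: K = P̄·Hᵀ·S⁻¹ = [-13945287614/120342387247; 18832863070/120342387247; 11972250761/120342387247]
step 2: x' = x̄ + K·y = [-42883426302/120342387247, -111674325589/120342387247, -37758659252/120342387247]
step 2: P' = (I − K·H)·P̄ = [6559757952663/120342387247 3721075996878/120342387247 638150683950/120342387247; 3721075996878/120342387247 2439253547061/120342387247 60296647261/120342387247; 638150683950/120342387247 60296647261/120342387247 377109392800/120342387247]

step 0: x' = [-5800/741, -3203/741, -580/2223], P' = [7238/247 4003/247 2354/741; 4003/247 2890/247 -563/741; 2354/741 -563/741 6608/2223]
step 1: x' = [-17199730/6078421, -7955616/6078421, 416461/6078421], P' = [659518503/12156842 373694805/12156842 32242365/6078421; 373694805/12156842 244893535/12156842 3041041/6078421; 32242365/6078421 3041041/6078421 19056202/6078421]
step 2: x' = [-42883426302/120342387247, -111674325589/120342387247, -37758659252/120342387247], P' = [6559757952663/120342387247 3721075996878/120342387247 638150683950/120342387247; 3721075996878/120342387247 2439253547061/120342387247 60296647261/120342387247; 638150683950/120342387247 60296647261/120342387247 377109392800/120342387247]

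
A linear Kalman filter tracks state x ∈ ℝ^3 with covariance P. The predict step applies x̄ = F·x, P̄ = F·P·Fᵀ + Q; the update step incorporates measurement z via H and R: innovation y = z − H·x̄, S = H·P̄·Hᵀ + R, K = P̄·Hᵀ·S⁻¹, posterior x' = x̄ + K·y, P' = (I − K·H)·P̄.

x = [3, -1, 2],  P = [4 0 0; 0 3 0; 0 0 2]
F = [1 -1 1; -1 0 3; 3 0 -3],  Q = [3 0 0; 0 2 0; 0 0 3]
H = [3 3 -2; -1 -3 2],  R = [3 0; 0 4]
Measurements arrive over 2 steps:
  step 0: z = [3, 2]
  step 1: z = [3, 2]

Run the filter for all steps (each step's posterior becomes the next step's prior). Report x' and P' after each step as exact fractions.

step 0: x̄ = F·x = [6, 3, 3]
step 0: P̄ = F·P·Fᵀ + Q = [12 2 6; 2 24 -30; 6 -30 57]
step 0: y = z − H·x̄ = [-18, 11]
step 0: S = H·P̄·Hᵀ + R = [879 -816; -816 808]
step 0: K = P̄·Hᵀ·S⁻¹ = [806/1849 3201/7396; 90/1849 -863/7396; 470/1849 3711/7396]
step 0: x' = x̄ + K·y = [21555/7396, 6215/7396, 29169/7396]
step 0: P' = (I − K·H)·P̄ = [5619/3698 -593/3698 5121/3698; -593/3698 6091/3698 7977/3698; 5121/3698 7977/3698 18237/3698]
step 1: x̄ = F·x = [44509/7396, 16488/1849, -11421/3698]
step 1: P̄ = F·P·Fᵀ + Q = [36515/3698 17405/1849 -6072/1849; 17405/1849 73211/1849 -59769/1849; -6072/1849 -59769/1849 66810/1849]
step 1: y = z − H·x̄ = [-8253/172, 302841/7396]
step 1: S = H·P̄·Hᵀ + R = [2379/2 -90957/86; -90957/86 3595477/3698]
step 1: K = P̄·Hᵀ·S⁻¹ = [18966822/46743989 18483905/46743989; 2270918/46743989 -6801230/46743989; 10282354/46743989 19479588/46743989]
step 1: x' = x̄ + K·y = [128080808/46743989, 29376306/46743989, 159883749/46743989]
step 1: P' = (I − K·H)·P̄ = [65418043/46743989 -10196083/46743989 54382707/46743989; -10196083/46743989 58525299/46743989 69087447/46743989; 54382707/46743989 69087447/46743989 169781700/46743989]

step 0: x' = [21555/7396, 6215/7396, 29169/7396], P' = [5619/3698 -593/3698 5121/3698; -593/3698 6091/3698 7977/3698; 5121/3698 7977/3698 18237/3698]
step 1: x' = [128080808/46743989, 29376306/46743989, 159883749/46743989], P' = [65418043/46743989 -10196083/46743989 54382707/46743989; -10196083/46743989 58525299/46743989 69087447/46743989; 54382707/46743989 69087447/46743989 169781700/46743989]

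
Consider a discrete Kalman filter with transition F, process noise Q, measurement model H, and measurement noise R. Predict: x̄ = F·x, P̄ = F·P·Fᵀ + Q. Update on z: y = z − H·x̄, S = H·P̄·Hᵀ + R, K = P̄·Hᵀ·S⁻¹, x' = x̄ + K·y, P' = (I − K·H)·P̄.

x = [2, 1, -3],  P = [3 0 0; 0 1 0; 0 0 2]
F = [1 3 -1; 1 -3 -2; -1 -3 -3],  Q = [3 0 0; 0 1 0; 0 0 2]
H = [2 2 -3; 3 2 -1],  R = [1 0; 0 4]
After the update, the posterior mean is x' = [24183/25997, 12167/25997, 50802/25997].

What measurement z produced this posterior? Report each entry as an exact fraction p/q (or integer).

x̄ = F·x = [8, 5, 4]
P̄ = F·P·Fᵀ + Q = [17 -2 -6; -2 21 18; -6 18 32]
S = H·P̄·Hᵀ + R = [281 184; 184 213]
K = P̄·Hᵀ·S⁻¹ = [472/25997 6061/25997; -6720/25997 8002/25997; -12760/25997 9314/25997]
x' − x̄ = [-183793/25997, -117818/25997, -53186/25997] = K·y
y = (KᵀK)⁻¹·Kᵀ·(x' − x̄) = [-17, -29]
z = y + H·x̄ = [-17, -29] + [14, 30] = [-3, 1]

z = [-3, 1]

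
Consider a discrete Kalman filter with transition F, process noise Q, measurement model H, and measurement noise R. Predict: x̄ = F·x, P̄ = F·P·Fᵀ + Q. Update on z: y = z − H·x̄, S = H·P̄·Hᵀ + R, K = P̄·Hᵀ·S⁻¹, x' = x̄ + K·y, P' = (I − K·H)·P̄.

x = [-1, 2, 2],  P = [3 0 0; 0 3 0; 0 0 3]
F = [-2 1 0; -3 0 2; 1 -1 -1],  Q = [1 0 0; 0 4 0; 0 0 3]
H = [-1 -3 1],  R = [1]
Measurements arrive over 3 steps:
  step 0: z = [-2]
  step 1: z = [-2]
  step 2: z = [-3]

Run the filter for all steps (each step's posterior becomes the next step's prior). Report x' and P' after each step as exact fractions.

step 0: x' = [1/2, -14/79, -164/79], P' = [49/8 -9/4 -3/4; -9/4 233/158 303/158; -3/4 303/158 807/158]
step 1: x' = [163227/77255, -8021/154510, -2531/92706], P' = [437264/77255 -97581/77255 26683/15451; -97581/77255 225461/309020 42089/61804; 26683/15451 42089/61804 721523/185412]
step 2: x' = [366411679/777999715, 413211787/777999715, -140278563/155599943], P' = [4953117732/777999715 -1101269664/777999715 304071141/155599943; -1101269664/777999715 591234628/777999715 96879554/155599943; 304071141/155599943 96879554/155599943 611511857/155599943]

step 0: x̄ = F·x = [4, 7, -5]
step 0: P̄ = F·P·Fᵀ + Q = [16 18 -9; 18 43 -15; -9 -15 12]
step 0: y = z − H·x̄ = [28]
step 0: S = H·P̄·Hᵀ + R = [632]
step 0: K = P̄·Hᵀ·S⁻¹ = [-1/8; -81/316; 33/316]
step 0: x' = x̄ + K·y = [1/2, -14/79, -164/79]
step 0: P' = (I − K·H)·P̄ = [49/8 -9/4 -3/4; -9/4 233/158 303/158; -3/4 303/158 807/158]
step 1: x̄ = F·x = [-93/79, -893/158, 435/158]
step 1: P̄ = F·P·Fᵀ + Q = [2842/79 7953/158 -3775/158; 7953/158 55967/632 -27129/632; -3775/158 -27129/632 16143/632]
step 1: y = z − H·x̄ = [-1808/79]
step 1: S = H·P̄·Hᵀ + R = [231765/158]
step 1: K = P̄·Hᵀ·S⁻¹ = [-11106/77255; -37807/154510; 11263/92706]
step 1: x' = x̄ + K·y = [163227/77255, -8021/154510, -2531/92706]
step 1: P' = (I − K·H)·P̄ = [437264/77255 -97581/77255 26683/15451; -97581/77255 225461/309020 42089/61804; 26683/15451 42089/61804 721523/185412]
step 2: x̄ = F·x = [-660929/154510, -1481698/231765, 101608/46353]
step 2: P̄ = F·P·Fᵀ + Q = [9092001/309020 4975779/154510 -403767/30902; 4975779/154510 11537863/231765 -986371/46353; -403767/30902 -986371/46353 635750/46353]
step 2: y = z − H·x̄ = [-2655929/92706]
step 2: S = H·P̄·Hᵀ + R = [155599943/185412]
step 2: K = P̄·Hᵀ·S⁻¹ = [-25790607/155599943; -37607290/155599943; 16802054/155599943]
step 2: x' = x̄ + K·y = [366411679/777999715, 413211787/777999715, -140278563/155599943]
step 2: P' = (I − K·H)·P̄ = [4953117732/777999715 -1101269664/777999715 304071141/155599943; -1101269664/777999715 591234628/777999715 96879554/155599943; 304071141/155599943 96879554/155599943 611511857/155599943]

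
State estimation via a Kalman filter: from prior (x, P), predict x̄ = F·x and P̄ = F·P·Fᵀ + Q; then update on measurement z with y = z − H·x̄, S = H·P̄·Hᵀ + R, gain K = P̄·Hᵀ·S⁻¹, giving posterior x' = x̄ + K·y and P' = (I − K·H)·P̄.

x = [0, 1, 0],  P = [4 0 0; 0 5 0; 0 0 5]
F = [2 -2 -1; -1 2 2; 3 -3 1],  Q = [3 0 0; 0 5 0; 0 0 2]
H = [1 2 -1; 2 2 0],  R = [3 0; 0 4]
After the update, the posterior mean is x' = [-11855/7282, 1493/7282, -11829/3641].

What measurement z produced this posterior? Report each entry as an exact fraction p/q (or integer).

x̄ = F·x = [-2, 2, -3]
P̄ = F·P·Fᵀ + Q = [44 -38 49; -38 49 -32; 49 -32 88]
S = H·P̄·Hᵀ + R = [209 22; 22 72]
K = P̄·Hᵀ·S⁻¹ = [-1524/3641 195/662; 1535/3641 117/662; -2041/3641 213/331]
x' − x̄ = [2709/7282, -13071/7282, -906/3641] = K·y
y = (KᵀK)⁻¹·Kᵀ·(x' − x̄) = [-3, -3]
z = y + H·x̄ = [-3, -3] + [5, 0] = [2, -3]

z = [2, -3]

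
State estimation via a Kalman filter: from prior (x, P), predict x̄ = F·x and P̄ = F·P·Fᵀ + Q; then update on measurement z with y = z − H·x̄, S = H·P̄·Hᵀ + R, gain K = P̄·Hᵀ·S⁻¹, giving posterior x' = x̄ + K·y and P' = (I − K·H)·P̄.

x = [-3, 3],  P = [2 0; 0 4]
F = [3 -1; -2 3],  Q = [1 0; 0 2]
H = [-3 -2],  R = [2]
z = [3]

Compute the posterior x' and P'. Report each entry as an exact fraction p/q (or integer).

x' = [-57/5, 109/7]
P' = [94/5 -28; -28 886/21]

x̄ = F·x = [-12, 15]
P̄ = F·P·Fᵀ + Q = [23 -24; -24 46]
y = z − H·x̄ = [-3]
S = H·P̄·Hᵀ + R = [105]
K = P̄·Hᵀ·S⁻¹ = [-1/5; -4/21]
x' = x̄ + K·y = [-57/5, 109/7]
P' = (I − K·H)·P̄ = [94/5 -28; -28 886/21]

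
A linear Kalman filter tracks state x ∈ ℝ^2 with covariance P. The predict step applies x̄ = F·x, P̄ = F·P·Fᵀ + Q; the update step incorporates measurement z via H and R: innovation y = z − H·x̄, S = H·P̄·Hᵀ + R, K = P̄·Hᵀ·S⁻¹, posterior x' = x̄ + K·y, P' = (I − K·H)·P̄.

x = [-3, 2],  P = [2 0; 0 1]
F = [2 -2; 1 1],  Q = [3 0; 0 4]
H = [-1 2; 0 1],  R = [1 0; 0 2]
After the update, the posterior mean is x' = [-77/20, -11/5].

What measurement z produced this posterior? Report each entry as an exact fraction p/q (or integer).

z = [-1, -1]

x̄ = F·x = [-10, -1]
P̄ = F·P·Fᵀ + Q = [15 2; 2 7]
S = H·P̄·Hᵀ + R = [36 12; 12 9]
K = P̄·Hᵀ·S⁻¹ = [-41/60 17/15; 2/15 3/5]
x' − x̄ = [123/20, -6/5] = K·y
y = (KᵀK)⁻¹·Kᵀ·(x' − x̄) = [-9, 0]
z = y + H·x̄ = [-9, 0] + [8, -1] = [-1, -1]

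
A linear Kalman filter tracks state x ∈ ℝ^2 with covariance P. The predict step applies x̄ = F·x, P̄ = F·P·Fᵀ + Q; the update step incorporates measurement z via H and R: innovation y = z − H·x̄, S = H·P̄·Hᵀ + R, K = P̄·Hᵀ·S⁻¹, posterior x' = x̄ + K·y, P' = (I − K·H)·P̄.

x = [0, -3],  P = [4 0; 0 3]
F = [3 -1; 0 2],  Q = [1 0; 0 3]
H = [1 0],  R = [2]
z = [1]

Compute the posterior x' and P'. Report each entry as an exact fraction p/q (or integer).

x̄ = F·x = [3, -6]
P̄ = F·P·Fᵀ + Q = [40 -6; -6 15]
y = z − H·x̄ = [-2]
S = H·P̄·Hᵀ + R = [42]
K = P̄·Hᵀ·S⁻¹ = [20/21; -1/7]
x' = x̄ + K·y = [23/21, -40/7]
P' = (I − K·H)·P̄ = [40/21 -2/7; -2/7 99/7]

x' = [23/21, -40/7]
P' = [40/21 -2/7; -2/7 99/7]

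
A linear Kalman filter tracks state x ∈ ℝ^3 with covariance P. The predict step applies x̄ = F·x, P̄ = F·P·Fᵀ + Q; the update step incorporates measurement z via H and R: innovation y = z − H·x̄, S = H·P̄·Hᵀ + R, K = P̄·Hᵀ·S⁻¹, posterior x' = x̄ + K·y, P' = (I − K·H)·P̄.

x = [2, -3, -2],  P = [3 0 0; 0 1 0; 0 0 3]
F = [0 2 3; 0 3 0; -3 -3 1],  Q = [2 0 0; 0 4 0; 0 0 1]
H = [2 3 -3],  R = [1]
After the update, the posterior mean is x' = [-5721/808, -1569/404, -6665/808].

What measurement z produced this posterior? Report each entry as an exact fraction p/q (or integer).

x̄ = F·x = [-12, -9, 1]
P̄ = F·P·Fᵀ + Q = [33 6 3; 6 13 -9; 3 -9 40]
S = H·P̄·Hᵀ + R = [808]
K = P̄·Hᵀ·S⁻¹ = [75/808; 39/404; -141/808]
x' − x̄ = [3975/808, 2067/404, -7473/808] = K·y
y = (KᵀK)⁻¹·Kᵀ·(x' − x̄) = [53]
z = y + H·x̄ = [53] + [-54] = [-1]

z = [-1]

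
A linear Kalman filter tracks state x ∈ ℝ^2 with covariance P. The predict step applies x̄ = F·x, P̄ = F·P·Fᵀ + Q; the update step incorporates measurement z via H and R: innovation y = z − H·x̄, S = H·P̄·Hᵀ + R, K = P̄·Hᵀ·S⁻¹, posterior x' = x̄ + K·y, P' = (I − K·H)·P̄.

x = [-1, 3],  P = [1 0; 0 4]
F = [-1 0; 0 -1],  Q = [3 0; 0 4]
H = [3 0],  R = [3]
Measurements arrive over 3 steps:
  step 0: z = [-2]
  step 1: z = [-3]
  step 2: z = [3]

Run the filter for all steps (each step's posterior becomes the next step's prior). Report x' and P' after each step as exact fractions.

step 0: x̄ = F·x = [1, -3]
step 0: P̄ = F·P·Fᵀ + Q = [4 0; 0 8]
step 0: y = z − H·x̄ = [-5]
step 0: S = H·P̄·Hᵀ + R = [39]
step 0: K = P̄·Hᵀ·S⁻¹ = [4/13; 0]
step 0: x' = x̄ + K·y = [-7/13, -3]
step 0: P' = (I − K·H)·P̄ = [4/13 0; 0 8]
step 1: x̄ = F·x = [7/13, 3]
step 1: P̄ = F·P·Fᵀ + Q = [43/13 0; 0 12]
step 1: y = z − H·x̄ = [-60/13]
step 1: S = H·P̄·Hᵀ + R = [426/13]
step 1: K = P̄·Hᵀ·S⁻¹ = [43/142; 0]
step 1: x' = x̄ + K·y = [-61/71, 3]
step 1: P' = (I − K·H)·P̄ = [43/142 0; 0 12]
step 2: x̄ = F·x = [61/71, -3]
step 2: P̄ = F·P·Fᵀ + Q = [469/142 0; 0 16]
step 2: y = z − H·x̄ = [30/71]
step 2: S = H·P̄·Hᵀ + R = [4647/142]
step 2: K = P̄·Hᵀ·S⁻¹ = [469/1549; 0]
step 2: x' = x̄ + K·y = [1529/1549, -3]
step 2: P' = (I − K·H)·P̄ = [469/1549 0; 0 16]

step 0: x' = [-7/13, -3], P' = [4/13 0; 0 8]
step 1: x' = [-61/71, 3], P' = [43/142 0; 0 12]
step 2: x' = [1529/1549, -3], P' = [469/1549 0; 0 16]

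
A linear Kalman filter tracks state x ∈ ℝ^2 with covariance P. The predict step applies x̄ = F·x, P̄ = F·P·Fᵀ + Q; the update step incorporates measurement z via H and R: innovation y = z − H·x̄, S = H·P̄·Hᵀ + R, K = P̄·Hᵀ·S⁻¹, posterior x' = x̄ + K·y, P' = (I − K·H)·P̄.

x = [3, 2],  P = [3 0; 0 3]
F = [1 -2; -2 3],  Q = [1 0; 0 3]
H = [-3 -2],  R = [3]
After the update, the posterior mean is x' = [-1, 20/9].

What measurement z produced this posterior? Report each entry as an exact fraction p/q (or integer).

z = [-2]

x̄ = F·x = [-1, 0]
P̄ = F·P·Fᵀ + Q = [16 -24; -24 42]
S = H·P̄·Hᵀ + R = [27]
K = P̄·Hᵀ·S⁻¹ = [0; -4/9]
x' − x̄ = [0, 20/9] = K·y
y = (KᵀK)⁻¹·Kᵀ·(x' − x̄) = [-5]
z = y + H·x̄ = [-5] + [3] = [-2]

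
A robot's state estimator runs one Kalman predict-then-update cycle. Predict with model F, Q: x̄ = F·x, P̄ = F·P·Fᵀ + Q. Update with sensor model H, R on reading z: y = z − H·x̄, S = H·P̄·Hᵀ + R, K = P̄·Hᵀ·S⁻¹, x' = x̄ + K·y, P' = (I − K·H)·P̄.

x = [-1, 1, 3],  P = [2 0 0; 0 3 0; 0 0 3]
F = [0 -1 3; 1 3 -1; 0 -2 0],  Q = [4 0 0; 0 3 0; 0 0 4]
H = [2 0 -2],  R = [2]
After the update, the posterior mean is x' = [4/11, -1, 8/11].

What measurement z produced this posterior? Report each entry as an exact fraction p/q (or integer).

z = [-1]

x̄ = F·x = [8, -1, -2]
P̄ = F·P·Fᵀ + Q = [34 -18 6; -18 35 -18; 6 -18 16]
S = H·P̄·Hᵀ + R = [154]
K = P̄·Hᵀ·S⁻¹ = [4/11; 0; -10/77]
x' − x̄ = [-84/11, 0, 30/11] = K·y
y = (KᵀK)⁻¹·Kᵀ·(x' − x̄) = [-21]
z = y + H·x̄ = [-21] + [20] = [-1]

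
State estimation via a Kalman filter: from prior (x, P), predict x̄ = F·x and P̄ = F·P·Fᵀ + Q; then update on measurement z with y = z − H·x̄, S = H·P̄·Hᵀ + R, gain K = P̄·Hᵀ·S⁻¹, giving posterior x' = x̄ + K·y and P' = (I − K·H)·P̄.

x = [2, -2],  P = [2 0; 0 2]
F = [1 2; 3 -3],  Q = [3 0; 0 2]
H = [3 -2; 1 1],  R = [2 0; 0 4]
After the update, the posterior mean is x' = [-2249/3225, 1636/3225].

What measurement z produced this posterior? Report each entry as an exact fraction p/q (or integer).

x̄ = F·x = [-2, 12]
P̄ = F·P·Fᵀ + Q = [13 -6; -6 38]
S = H·P̄·Hᵀ + R = [343 -43; -43 43]
K = P̄·Hᵀ·S⁻¹ = [29/150 2297/6450; -31/150 3467/6450]
x' − x̄ = [4201/3225, -37064/3225] = K·y
y = (KᵀK)⁻¹·Kᵀ·(x' − x̄) = [27, -11]
z = y + H·x̄ = [27, -11] + [-30, 10] = [-3, -1]

z = [-3, -1]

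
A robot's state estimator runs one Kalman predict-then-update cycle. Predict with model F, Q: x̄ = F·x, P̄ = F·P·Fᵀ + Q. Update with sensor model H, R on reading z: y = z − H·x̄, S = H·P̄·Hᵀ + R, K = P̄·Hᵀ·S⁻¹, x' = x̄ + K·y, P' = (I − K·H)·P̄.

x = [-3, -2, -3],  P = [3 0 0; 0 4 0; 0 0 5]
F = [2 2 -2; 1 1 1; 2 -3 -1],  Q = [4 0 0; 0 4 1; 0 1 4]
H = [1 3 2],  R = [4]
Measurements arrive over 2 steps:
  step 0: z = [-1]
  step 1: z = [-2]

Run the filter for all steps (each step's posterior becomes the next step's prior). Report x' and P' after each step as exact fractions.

step 0: x̄ = F·x = [-4, -8, 3]
step 0: P̄ = F·P·Fᵀ + Q = [52 4 -2; 4 16 -10; -2 -10 57]
step 0: y = z − H·x̄ = [21]
step 0: S = H·P̄·Hᵀ + R = [324]
step 0: K = P̄·Hᵀ·S⁻¹ = [5/27; 8/81; 41/162]
step 0: x' = x̄ + K·y = [-1/9, -160/27, 449/54]
step 0: P' = (I − K·H)·P̄ = [368/9 -52/27 -464/27; -52/27 1040/81 -1466/81; -464/27 -1466/81 2936/81]
step 1: x̄ = F·x = [-775/27, 41/18, 499/54]
step 1: P̄ = F·P·Fᵀ + Q = [51092/81 736/27 15680/81; 736/27 176/9 1759/27; 15680/81 1759/27 24512/81]
step 1: y = z − H·x̄ = [25/18]
step 1: S = H·P̄·Hᵀ + R = [33668/9]
step 1: K = P̄·Hᵀ·S⁻¹ = [7423/25251; 973/16834; 26845/101004]
step 1: x' = x̄ + K·y = [-476325/16834, 79391/33668, 647091/67336]
step 1: P' = (I − K·H)·P̄ = [23293072/75753 -916694/25251 -7476875/75753; -916694/25251 59407/8417 387869/50502; -7476875/75753 387869/50502 11623999/303012]

step 0: x' = [-1/9, -160/27, 449/54], P' = [368/9 -52/27 -464/27; -52/27 1040/81 -1466/81; -464/27 -1466/81 2936/81]
step 1: x' = [-476325/16834, 79391/33668, 647091/67336], P' = [23293072/75753 -916694/25251 -7476875/75753; -916694/25251 59407/8417 387869/50502; -7476875/75753 387869/50502 11623999/303012]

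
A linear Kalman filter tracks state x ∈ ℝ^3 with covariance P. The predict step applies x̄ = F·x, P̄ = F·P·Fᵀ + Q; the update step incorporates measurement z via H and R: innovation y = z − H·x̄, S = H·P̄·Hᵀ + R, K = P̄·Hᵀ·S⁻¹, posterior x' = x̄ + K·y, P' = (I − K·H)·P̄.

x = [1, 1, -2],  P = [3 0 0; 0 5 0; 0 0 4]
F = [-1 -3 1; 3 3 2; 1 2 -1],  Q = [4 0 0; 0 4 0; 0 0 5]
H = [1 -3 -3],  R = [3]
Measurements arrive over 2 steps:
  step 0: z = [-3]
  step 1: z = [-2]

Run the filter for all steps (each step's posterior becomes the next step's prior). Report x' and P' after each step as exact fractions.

step 0: x̄ = F·x = [-6, 2, 5]
step 0: P̄ = F·P·Fᵀ + Q = [56 -46 -37; -46 92 31; -37 31 32]
step 0: y = z − H·x̄ = [24]
step 0: S = H·P̄·Hᵀ + R = [2231]
step 0: K = P̄·Hᵀ·S⁻¹ = [305/2231; -415/2231; -226/2231]
step 0: x' = x̄ + K·y = [-6066/2231, -5498/2231, 5731/2231]
step 0: P' = (I − K·H)·P̄ = [31911/2231 23949/2231 -13617/2231; 23949/2231 33027/2231 -24629/2231; -13617/2231 -24629/2231 20316/2231]
step 1: x̄ = F·x = [28291/2231, -1010/97, -991/97]
step 1: P̄ = F·P·Fᵀ + Q = [677096/2231 -25194/97 -22631/97; -25194/97 28120/97 19904/97; -22631/97 19904/97 18132/97]
step 1: y = z − H·x̄ = [-170822/2231]
step 1: S = H·P̄·Hᵀ + R = [25098059/2231]
step 1: K = P̄·Hᵀ·S⁻¹ = [3977021/25098059; -3893118/25098059; -3144997/25098059]
step 1: x' = x̄ + K·y = [13754597/25098059, 36755846/25098059, -15609763/25098059]
step 1: P' = (I − K·H)·P̄ = [527610633/25098059 421174620/25098059 -249281430/25098059; 421174620/25098059 482318636/25098059 -338033978/25098059; -249281430/25098059 -338033978/25098059 258085165/25098059]

step 0: x' = [-6066/2231, -5498/2231, 5731/2231], P' = [31911/2231 23949/2231 -13617/2231; 23949/2231 33027/2231 -24629/2231; -13617/2231 -24629/2231 20316/2231]
step 1: x' = [13754597/25098059, 36755846/25098059, -15609763/25098059], P' = [527610633/25098059 421174620/25098059 -249281430/25098059; 421174620/25098059 482318636/25098059 -338033978/25098059; -249281430/25098059 -338033978/25098059 258085165/25098059]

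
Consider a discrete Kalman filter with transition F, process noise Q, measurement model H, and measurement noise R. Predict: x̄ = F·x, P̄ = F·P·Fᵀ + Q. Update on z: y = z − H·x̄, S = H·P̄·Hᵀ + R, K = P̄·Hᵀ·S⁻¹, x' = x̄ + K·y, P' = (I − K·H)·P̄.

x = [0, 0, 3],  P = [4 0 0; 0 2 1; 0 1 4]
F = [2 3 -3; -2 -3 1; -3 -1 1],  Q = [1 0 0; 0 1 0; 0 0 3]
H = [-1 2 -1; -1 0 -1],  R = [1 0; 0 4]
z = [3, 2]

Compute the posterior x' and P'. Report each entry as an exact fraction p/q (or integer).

x̄ = F·x = [-9, 3, 3]
P̄ = F·P·Fᵀ + Q = [53 -34 -36; -34 33 30; -36 30 43]
y = z − H·x̄ = [-9, -4]
S = H·P̄·Hᵀ + R = [173 32; 32 28]
K = P̄·Hᵀ·S⁻¹ = [-459/955 -221/3820; 458/955 -387/955; 427/955 -2907/3820]
x' = x̄ + K·y = [-4243/955, 291/955, 1929/955]
P' = (I − K·H)·P̄ = [42643/3820 -119/955 -41759/3820; -119/955 1003/955 1667/955; -41759/3820 1667/955 53387/3820]

x' = [-4243/955, 291/955, 1929/955]
P' = [42643/3820 -119/955 -41759/3820; -119/955 1003/955 1667/955; -41759/3820 1667/955 53387/3820]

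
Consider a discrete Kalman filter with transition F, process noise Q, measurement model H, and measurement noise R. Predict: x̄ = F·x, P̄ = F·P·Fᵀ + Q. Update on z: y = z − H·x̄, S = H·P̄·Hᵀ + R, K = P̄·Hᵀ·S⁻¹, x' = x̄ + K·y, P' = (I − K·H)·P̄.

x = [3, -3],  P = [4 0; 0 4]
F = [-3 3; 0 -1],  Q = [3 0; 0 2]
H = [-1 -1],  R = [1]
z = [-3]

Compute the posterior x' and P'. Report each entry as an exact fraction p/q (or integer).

x' = [45/29, 33/29]
P' = [381/58 -159/29; -159/29 156/29]

x̄ = F·x = [-18, 3]
P̄ = F·P·Fᵀ + Q = [75 -12; -12 6]
y = z − H·x̄ = [-18]
S = H·P̄·Hᵀ + R = [58]
K = P̄·Hᵀ·S⁻¹ = [-63/58; 3/29]
x' = x̄ + K·y = [45/29, 33/29]
P' = (I − K·H)·P̄ = [381/58 -159/29; -159/29 156/29]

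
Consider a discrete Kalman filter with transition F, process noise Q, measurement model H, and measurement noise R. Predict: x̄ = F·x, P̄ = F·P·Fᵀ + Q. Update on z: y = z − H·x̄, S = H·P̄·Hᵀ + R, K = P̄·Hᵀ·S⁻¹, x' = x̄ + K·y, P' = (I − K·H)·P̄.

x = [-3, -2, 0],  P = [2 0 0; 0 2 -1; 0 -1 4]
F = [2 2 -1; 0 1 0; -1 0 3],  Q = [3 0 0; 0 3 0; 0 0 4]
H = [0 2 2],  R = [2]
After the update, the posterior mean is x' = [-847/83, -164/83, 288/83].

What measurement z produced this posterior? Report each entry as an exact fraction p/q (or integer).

x̄ = F·x = [-10, -2, 3]
P̄ = F·P·Fᵀ + Q = [27 5 -22; 5 5 -3; -22 -3 42]
S = H·P̄·Hᵀ + R = [166]
K = P̄·Hᵀ·S⁻¹ = [-17/83; 2/83; 39/83]
x' − x̄ = [-17/83, 2/83, 39/83] = K·y
y = (KᵀK)⁻¹·Kᵀ·(x' − x̄) = [1]
z = y + H·x̄ = [1] + [2] = [3]

z = [3]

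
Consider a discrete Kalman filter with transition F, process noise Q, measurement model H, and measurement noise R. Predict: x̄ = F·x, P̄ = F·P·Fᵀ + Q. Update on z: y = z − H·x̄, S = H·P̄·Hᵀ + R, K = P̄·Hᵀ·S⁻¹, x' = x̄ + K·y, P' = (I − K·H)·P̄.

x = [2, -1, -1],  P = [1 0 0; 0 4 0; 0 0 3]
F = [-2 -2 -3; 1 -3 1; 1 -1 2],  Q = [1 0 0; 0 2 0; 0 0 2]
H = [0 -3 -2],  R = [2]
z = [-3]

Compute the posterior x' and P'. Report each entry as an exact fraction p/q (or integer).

x̄ = F·x = [1, 4, 1]
P̄ = F·P·Fᵀ + Q = [48 13 -12; 13 42 19; -12 19 19]
y = z − H·x̄ = [11]
S = H·P̄·Hᵀ + R = [684]
K = P̄·Hᵀ·S⁻¹ = [-5/228; -41/171; -5/36]
x' = x̄ + K·y = [173/228, 233/171, -19/36]
P' = (I − K·H)·P̄ = [3623/76 536/57 -169/12; 536/57 458/171 -34/9; -169/12 -34/9 209/36]

x' = [173/228, 233/171, -19/36]
P' = [3623/76 536/57 -169/12; 536/57 458/171 -34/9; -169/12 -34/9 209/36]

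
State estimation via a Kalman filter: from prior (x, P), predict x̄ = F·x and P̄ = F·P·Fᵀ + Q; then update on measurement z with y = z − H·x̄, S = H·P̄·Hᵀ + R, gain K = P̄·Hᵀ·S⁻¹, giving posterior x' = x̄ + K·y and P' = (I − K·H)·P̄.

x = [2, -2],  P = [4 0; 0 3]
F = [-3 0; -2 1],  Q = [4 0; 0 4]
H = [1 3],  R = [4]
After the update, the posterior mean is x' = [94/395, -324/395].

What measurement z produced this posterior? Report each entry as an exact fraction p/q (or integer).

x̄ = F·x = [-6, -6]
P̄ = F·P·Fᵀ + Q = [40 24; 24 23]
S = H·P̄·Hᵀ + R = [395]
K = P̄·Hᵀ·S⁻¹ = [112/395; 93/395]
x' − x̄ = [2464/395, 2046/395] = K·y
y = (KᵀK)⁻¹·Kᵀ·(x' − x̄) = [22]
z = y + H·x̄ = [22] + [-24] = [-2]

z = [-2]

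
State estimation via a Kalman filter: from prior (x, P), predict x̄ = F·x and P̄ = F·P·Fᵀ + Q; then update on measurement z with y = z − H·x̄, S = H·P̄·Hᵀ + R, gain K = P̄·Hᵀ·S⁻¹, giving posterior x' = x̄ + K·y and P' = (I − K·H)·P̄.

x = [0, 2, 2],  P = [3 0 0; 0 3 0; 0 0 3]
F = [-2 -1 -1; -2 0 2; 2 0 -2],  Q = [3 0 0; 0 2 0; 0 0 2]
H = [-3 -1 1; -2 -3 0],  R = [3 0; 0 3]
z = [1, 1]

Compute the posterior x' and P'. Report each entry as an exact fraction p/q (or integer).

x' = [-7563/5912, 504/739, -2449/1478]
P' = [12477/5912 -1236/739 4827/1478; -1236/739 1186/739 -1880/739; 4827/1478 -1880/739 4984/739]

x̄ = F·x = [-4, 4, -4]
P̄ = F·P·Fᵀ + Q = [21 6 -6; 6 26 -24; -6 -24 26]
y = z − H·x̄ = [-3, 5]
S = H·P̄·Hᵀ + R = [364 354; 354 393]
K = P̄·Hᵀ·S⁻¹ = [-2745/5912 785/2956; 214/739 -362/739; -251/1478 271/739]
x' = x̄ + K·y = [-7563/5912, 504/739, -2449/1478]
P' = (I − K·H)·P̄ = [12477/5912 -1236/739 4827/1478; -1236/739 1186/739 -1880/739; 4827/1478 -1880/739 4984/739]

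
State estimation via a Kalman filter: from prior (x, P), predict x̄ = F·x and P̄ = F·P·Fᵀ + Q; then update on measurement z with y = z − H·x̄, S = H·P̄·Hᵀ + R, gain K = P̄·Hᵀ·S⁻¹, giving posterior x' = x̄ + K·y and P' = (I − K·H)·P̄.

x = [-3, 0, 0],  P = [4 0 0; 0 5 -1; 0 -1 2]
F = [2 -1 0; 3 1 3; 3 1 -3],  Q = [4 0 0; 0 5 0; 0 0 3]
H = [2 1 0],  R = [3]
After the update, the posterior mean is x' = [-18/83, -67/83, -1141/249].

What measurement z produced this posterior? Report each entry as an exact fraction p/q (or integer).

x̄ = F·x = [-6, -9, -9]
P̄ = F·P·Fᵀ + Q = [25 22 16; 22 58 23; 16 23 68]
S = H·P̄·Hᵀ + R = [249]
K = P̄·Hᵀ·S⁻¹ = [24/83; 34/83; 55/249]
x' − x̄ = [480/83, 680/83, 1100/249] = K·y
y = (KᵀK)⁻¹·Kᵀ·(x' − x̄) = [20]
z = y + H·x̄ = [20] + [-21] = [-1]

z = [-1]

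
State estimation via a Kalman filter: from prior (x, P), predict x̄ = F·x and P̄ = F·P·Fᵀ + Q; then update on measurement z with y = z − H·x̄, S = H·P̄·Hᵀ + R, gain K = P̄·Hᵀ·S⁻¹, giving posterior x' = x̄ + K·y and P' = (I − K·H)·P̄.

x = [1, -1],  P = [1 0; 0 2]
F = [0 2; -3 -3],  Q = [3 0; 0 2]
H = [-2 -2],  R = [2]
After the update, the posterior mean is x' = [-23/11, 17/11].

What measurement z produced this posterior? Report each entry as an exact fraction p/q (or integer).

x̄ = F·x = [-2, 0]
P̄ = F·P·Fᵀ + Q = [11 -12; -12 29]
S = H·P̄·Hᵀ + R = [66]
K = P̄·Hᵀ·S⁻¹ = [1/33; -17/33]
x' − x̄ = [-1/11, 17/11] = K·y
y = (KᵀK)⁻¹·Kᵀ·(x' − x̄) = [-3]
z = y + H·x̄ = [-3] + [4] = [1]

z = [1]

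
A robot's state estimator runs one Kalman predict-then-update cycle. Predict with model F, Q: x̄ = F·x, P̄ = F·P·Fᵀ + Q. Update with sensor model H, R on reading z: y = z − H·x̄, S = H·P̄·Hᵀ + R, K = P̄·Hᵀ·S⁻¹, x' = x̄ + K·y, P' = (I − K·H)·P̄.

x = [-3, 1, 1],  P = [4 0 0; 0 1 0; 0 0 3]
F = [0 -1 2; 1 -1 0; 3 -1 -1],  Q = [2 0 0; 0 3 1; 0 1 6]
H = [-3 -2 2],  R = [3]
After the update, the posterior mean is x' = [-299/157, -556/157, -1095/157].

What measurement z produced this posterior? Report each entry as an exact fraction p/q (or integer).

z = [-1]

x̄ = F·x = [1, -4, -11]
P̄ = F·P·Fᵀ + Q = [15 1 -5; 1 8 14; -5 14 46]
S = H·P̄·Hᵀ + R = [314]
K = P̄·Hᵀ·S⁻¹ = [-57/314; 9/314; 79/314]
x' − x̄ = [-456/157, 72/157, 632/157] = K·y
y = (KᵀK)⁻¹·Kᵀ·(x' − x̄) = [16]
z = y + H·x̄ = [16] + [-17] = [-1]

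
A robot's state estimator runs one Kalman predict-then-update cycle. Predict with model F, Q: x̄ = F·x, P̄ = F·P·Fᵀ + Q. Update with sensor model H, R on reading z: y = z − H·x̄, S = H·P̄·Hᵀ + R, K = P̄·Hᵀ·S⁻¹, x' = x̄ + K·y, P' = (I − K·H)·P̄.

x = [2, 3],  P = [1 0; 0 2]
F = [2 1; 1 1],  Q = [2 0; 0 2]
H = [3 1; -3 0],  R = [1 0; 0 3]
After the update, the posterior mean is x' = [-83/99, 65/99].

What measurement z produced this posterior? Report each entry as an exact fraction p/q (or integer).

z = [-2, 3]

x̄ = F·x = [7, 5]
P̄ = F·P·Fᵀ + Q = [8 4; 4 5]
S = H·P̄·Hᵀ + R = [102 -84; -84 75]
K = P̄·Hᵀ·S⁻¹ = [14/99 -16/99; 89/198 34/99]
x' − x̄ = [-776/99, -430/99] = K·y
y = (KᵀK)⁻¹·Kᵀ·(x' − x̄) = [-28, 24]
z = y + H·x̄ = [-28, 24] + [26, -21] = [-2, 3]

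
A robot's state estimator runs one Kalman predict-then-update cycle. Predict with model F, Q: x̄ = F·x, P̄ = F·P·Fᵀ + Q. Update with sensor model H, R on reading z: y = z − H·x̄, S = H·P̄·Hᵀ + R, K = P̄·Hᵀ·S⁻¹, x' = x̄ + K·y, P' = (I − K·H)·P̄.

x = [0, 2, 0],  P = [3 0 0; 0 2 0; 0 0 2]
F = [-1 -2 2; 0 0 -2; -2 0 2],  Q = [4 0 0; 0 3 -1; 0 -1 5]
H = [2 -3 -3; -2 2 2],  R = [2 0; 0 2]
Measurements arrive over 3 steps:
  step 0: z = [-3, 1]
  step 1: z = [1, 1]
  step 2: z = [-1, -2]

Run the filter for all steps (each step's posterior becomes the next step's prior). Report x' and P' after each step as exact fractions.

step 0: x̄ = F·x = [-4, 0, 0]
step 0: P̄ = F·P·Fᵀ + Q = [23 -8 14; -8 11 -9; 14 -9 25]
step 0: y = z − H·x̄ = [5, -7]
step 0: S = H·P̄·Hᵀ + R = [184 -140; -140 118]
step 0: K = P̄·Hᵀ·S⁻¹ = [-91/132 -73/66; 17/176 25/88; -75/88 -43/44]
step 0: x' = x̄ + K·y = [13/44, -265/176, 227/88]
step 0: P' = (I − K·H)·P̄ = [155/33 -23/22 51/11; -23/22 655/88 -361/44; 51/11 -361/44 261/22]
step 1: x̄ = F·x = [63/8, -227/44, 201/44]
step 1: P̄ = F·P·Fᵀ + Q = [773/6 -71 173/3; -71 555/11 -329/11; 173/3 -329/11 1127/33]
step 1: y = z − H·x̄ = [-727/44, 789/44]
step 1: S = H·P̄·Hᵀ + R = [29714/33 -26314/33; -26314/33 23864/33]
step 1: K = P̄·Hᵀ·S⁻¹ = [-37843/50510 -30794/25255; -10431/126275 20469/126275; -18151/25255 -23746/25255]
step 1: x' = x̄ + K·y = [-81349/50510, -448277/505100, -21071/50510]
step 1: P' = (I − K·H)·P̄ = [26045/5051 -8109/25255 21508/5051; -8109/25255 499329/126275 -103881/25255; 21508/5051 -103881/25255 37535/5051]
step 2: x̄ = F·x = [322156/126275, 21071/25255, 60278/25255]
step 2: P̄ = F·P·Fᵀ + Q = [8749301/126275 -951144/25255 748998/25255; -951144/25255 165293/5051 -69159/5051; 748998/25255 -69159/5051 107511/5051]
step 2: y = z − H·x̄ = [449648/126275, -421728/126275]
step 2: S = H·P̄·Hᵀ + R = [77637864/126275 -65277404/126275; -65277404/126275 56784194/126275]
step 2: K = P̄·Hᵀ·S⁻¹ = [-4665219/6346744 -86764559/72987556; -1279585/12693488 19891455/145975112; -4380195/6346744 -65068875/72987556]
step 2: x' = x̄ + K·y = [3097174/793343, 16086/793343, 2305984/793343]
step 2: P' = (I − K·H)·P̄ = [183796857/36493778 -15121955/72987556 147975555/36493778; -15121955/72987556 572935559/145975112 -291644007/72987556; 147975555/36493778 -291644007/72987556 261263121/36493778]

step 0: x' = [13/44, -265/176, 227/88], P' = [155/33 -23/22 51/11; -23/22 655/88 -361/44; 51/11 -361/44 261/22]
step 1: x' = [-81349/50510, -448277/505100, -21071/50510], P' = [26045/5051 -8109/25255 21508/5051; -8109/25255 499329/126275 -103881/25255; 21508/5051 -103881/25255 37535/5051]
step 2: x' = [3097174/793343, 16086/793343, 2305984/793343], P' = [183796857/36493778 -15121955/72987556 147975555/36493778; -15121955/72987556 572935559/145975112 -291644007/72987556; 147975555/36493778 -291644007/72987556 261263121/36493778]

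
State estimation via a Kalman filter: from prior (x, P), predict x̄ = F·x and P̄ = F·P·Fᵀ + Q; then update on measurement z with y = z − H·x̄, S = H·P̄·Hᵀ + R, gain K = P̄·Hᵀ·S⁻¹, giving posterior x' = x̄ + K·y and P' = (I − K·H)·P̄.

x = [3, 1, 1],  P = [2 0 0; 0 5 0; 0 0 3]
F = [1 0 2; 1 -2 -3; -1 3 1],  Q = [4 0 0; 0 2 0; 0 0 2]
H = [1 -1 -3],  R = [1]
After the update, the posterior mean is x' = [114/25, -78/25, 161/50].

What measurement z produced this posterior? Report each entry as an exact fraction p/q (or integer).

x̄ = F·x = [5, -2, 1]
P̄ = F·P·Fᵀ + Q = [18 -16 4; -16 51 -41; 4 -41 52]
S = H·P̄·Hᵀ + R = [300]
K = P̄·Hᵀ·S⁻¹ = [11/150; 14/75; -37/100]
x' − x̄ = [-11/25, -28/25, 111/50] = K·y
y = (KᵀK)⁻¹·Kᵀ·(x' − x̄) = [-6]
z = y + H·x̄ = [-6] + [4] = [-2]

z = [-2]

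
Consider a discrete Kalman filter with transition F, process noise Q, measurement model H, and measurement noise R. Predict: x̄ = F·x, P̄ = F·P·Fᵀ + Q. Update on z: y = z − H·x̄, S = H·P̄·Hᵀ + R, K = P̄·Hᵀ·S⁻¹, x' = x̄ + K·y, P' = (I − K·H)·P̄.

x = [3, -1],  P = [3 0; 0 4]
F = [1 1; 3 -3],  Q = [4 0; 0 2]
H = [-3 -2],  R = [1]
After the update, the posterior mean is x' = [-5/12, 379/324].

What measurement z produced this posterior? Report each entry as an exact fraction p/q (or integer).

z = [-1]

x̄ = F·x = [2, 12]
P̄ = F·P·Fᵀ + Q = [11 -3; -3 65]
S = H·P̄·Hᵀ + R = [324]
K = P̄·Hᵀ·S⁻¹ = [-1/12; -121/324]
x' − x̄ = [-29/12, -3509/324] = K·y
y = (KᵀK)⁻¹·Kᵀ·(x' − x̄) = [29]
z = y + H·x̄ = [29] + [-30] = [-1]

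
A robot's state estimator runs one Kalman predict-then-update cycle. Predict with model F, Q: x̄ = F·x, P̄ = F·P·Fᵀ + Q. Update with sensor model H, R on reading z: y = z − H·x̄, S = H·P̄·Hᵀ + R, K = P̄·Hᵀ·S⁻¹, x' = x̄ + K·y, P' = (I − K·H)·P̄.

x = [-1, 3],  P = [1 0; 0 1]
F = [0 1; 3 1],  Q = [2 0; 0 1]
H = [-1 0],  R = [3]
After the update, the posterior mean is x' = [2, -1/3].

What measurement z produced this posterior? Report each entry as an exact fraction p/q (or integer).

z = [-1]

x̄ = F·x = [3, 0]
P̄ = F·P·Fᵀ + Q = [3 1; 1 11]
S = H·P̄·Hᵀ + R = [6]
K = P̄·Hᵀ·S⁻¹ = [-1/2; -1/6]
x' − x̄ = [-1, -1/3] = K·y
y = (KᵀK)⁻¹·Kᵀ·(x' − x̄) = [2]
z = y + H·x̄ = [2] + [-3] = [-1]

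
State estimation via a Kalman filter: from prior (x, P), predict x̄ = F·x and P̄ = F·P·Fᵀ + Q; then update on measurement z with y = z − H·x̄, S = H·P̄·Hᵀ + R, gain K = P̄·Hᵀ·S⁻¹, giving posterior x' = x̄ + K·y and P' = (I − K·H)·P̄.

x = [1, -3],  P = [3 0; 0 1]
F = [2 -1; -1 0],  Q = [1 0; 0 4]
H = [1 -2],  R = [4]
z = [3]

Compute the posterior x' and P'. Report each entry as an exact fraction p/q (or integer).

x̄ = F·x = [5, -1]
P̄ = F·P·Fᵀ + Q = [14 -6; -6 7]
y = z − H·x̄ = [-4]
S = H·P̄·Hᵀ + R = [70]
K = P̄·Hᵀ·S⁻¹ = [13/35; -2/7]
x' = x̄ + K·y = [123/35, 1/7]
P' = (I − K·H)·P̄ = [152/35 10/7; 10/7 9/7]

x' = [123/35, 1/7]
P' = [152/35 10/7; 10/7 9/7]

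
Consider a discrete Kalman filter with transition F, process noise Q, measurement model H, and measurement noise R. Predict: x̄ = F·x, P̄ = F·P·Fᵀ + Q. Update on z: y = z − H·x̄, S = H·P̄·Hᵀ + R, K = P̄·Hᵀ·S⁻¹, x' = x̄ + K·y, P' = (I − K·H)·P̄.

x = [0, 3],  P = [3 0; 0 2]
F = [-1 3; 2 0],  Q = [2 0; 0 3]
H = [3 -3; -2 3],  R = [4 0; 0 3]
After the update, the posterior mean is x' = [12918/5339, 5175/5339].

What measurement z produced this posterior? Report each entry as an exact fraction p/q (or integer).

z = [3, -3]

x̄ = F·x = [9, 0]
P̄ = F·P·Fᵀ + Q = [23 -6; -6 15]
S = H·P̄·Hᵀ + R = [454 -363; -363 302]
K = P̄·Hᵀ·S⁻¹ = [3042/5339 2525/5339; 1665/5339 3009/5339]
x' − x̄ = [-35133/5339, 5175/5339] = K·y
y = (KᵀK)⁻¹·Kᵀ·(x' − x̄) = [-24, 15]
z = y + H·x̄ = [-24, 15] + [27, -18] = [3, -3]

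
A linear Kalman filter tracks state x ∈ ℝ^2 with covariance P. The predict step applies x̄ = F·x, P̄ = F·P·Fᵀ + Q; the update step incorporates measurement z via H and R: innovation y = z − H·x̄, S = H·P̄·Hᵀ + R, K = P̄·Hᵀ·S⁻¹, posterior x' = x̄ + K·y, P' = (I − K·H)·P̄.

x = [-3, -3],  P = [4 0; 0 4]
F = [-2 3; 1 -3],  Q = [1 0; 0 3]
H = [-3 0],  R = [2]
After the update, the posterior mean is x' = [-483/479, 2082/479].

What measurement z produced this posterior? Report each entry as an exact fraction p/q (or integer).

x̄ = F·x = [-3, 6]
P̄ = F·P·Fᵀ + Q = [53 -44; -44 43]
S = H·P̄·Hᵀ + R = [479]
K = P̄·Hᵀ·S⁻¹ = [-159/479; 132/479]
x' − x̄ = [954/479, -792/479] = K·y
y = (KᵀK)⁻¹·Kᵀ·(x' − x̄) = [-6]
z = y + H·x̄ = [-6] + [9] = [3]

z = [3]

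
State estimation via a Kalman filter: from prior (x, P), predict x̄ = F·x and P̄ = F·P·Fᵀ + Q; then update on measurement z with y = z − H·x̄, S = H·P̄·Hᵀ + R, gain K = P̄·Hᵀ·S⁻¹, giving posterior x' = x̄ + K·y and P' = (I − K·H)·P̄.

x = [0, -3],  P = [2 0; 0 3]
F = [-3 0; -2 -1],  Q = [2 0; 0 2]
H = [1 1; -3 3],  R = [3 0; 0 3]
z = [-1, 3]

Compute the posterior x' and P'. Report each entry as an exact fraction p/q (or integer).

x̄ = F·x = [0, 3]
P̄ = F·P·Fᵀ + Q = [20 12; 12 13]
y = z − H·x̄ = [-4, -6]
S = H·P̄·Hᵀ + R = [60 -21; -21 84]
K = P̄·Hᵀ·S⁻¹ = [104/219 -256/1533; 103/219 235/1533]
x' = x̄ + K·y = [-1376/1533, 305/1533]
P' = (I − K·H)·P̄ = [1220/1533 964/1533; 964/1533 1199/1533]

x' = [-1376/1533, 305/1533]
P' = [1220/1533 964/1533; 964/1533 1199/1533]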